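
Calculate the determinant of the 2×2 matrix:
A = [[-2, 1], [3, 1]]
-5

For A = [[a, b], [c, d]], det(A) = a*d - b*c.
det(A) = (-2)*(1) - (1)*(3) = -2 - 3 = -5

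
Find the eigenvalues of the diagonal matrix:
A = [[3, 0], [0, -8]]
λ₁ = 3, λ₂ = -8

The characteristic polynomial of A is det(A - λI) = (3 - λ)(-8 - λ) = 0.
The roots are λ = 3 and λ = -8, so the eigenvalues are the diagonal entries.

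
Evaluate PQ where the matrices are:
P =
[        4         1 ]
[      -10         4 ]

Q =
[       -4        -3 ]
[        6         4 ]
PQ =
[      -10        -8 ]
[       64        46 ]

Matrix multiplication: (PQ)[i][j] = sum over k of P[i][k] * Q[k][j].
  (PQ)[0][0] = (4)*(-4) + (1)*(6) = -10
  (PQ)[0][1] = (4)*(-3) + (1)*(4) = -8
  (PQ)[1][0] = (-10)*(-4) + (4)*(6) = 64
  (PQ)[1][1] = (-10)*(-3) + (4)*(4) = 46
PQ =
[      -10        -8 ]
[       64        46 ]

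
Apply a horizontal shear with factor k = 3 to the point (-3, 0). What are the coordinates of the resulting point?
(-3, 0)

Shear matrix for horizontal shear with factor k = 3:
[[1, 3], [0, 1]]
Result: (-3, 0) → (-3, 0)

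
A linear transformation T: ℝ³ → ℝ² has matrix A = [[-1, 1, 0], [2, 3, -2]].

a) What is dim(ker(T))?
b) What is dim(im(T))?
dim(ker) = 1, dim(im) = 2

The two rows are not scalar multiples of one another (no single k satisfies row 2 = k × row 1), so they are linearly independent.
Thus rank(A) = 2.
dim(im(T)) = rank(A) = 2.
By the rank-nullity theorem applied to T: ℝ³ → ℝ², rank(A) + nullity(A) = 3 (the domain dimension), so dim(ker(T)) = 3 - 2 = 1.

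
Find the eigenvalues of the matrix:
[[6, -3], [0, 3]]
λ = 3 and λ = 6

Characteristic equation: det(A - λI) = 0
λ² - (trace)λ + (det) = 0
λ² - (9)λ + (18) = 0
λ² - 9λ + 18 = 0
Solving: λ = 3, 6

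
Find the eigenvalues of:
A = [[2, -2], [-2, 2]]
λ = 0, 4

Solve det(A - λI) = 0. For a 2×2 matrix this is λ² - (trace)λ + det = 0.
trace(A) = 2 + 2 = 4.
det(A) = (2)*(2) - (-2)*(-2) = 4 - 4 = 0.
Characteristic equation: λ² - (4)λ + (0) = 0.
Discriminant: (4)² - 4*(0) = 16 - 0 = 16.
Roots: λ = (4 ± √16) / 2 = 0, 4.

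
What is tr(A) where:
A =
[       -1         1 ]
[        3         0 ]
tr(A) = -1 + 0 = -1

The trace of a square matrix is the sum of its diagonal entries.
Diagonal entries of A: A[0][0] = -1, A[1][1] = 0.
tr(A) = -1 + 0 = -1.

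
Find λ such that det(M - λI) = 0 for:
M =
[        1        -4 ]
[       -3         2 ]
λ = -2, 5

Solve det(M - λI) = 0. For a 2×2 matrix the characteristic equation is λ² - (trace)λ + det = 0.
trace(M) = a + d = 1 + 2 = 3.
det(M) = a*d - b*c = (1)*(2) - (-4)*(-3) = 2 - 12 = -10.
Characteristic equation: λ² - (3)λ + (-10) = 0.
Discriminant = (3)² - 4*(-10) = 9 + 40 = 49.
λ = (3 ± √49) / 2 = (3 ± 7) / 2 = -2, 5.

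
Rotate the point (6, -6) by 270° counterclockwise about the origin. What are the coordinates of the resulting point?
(-6, -6)

Rotation matrix R(θ) = [[cos θ, -sin θ], [sin θ, cos θ]]; for θ = 270°:
R = [[0, 1], [-1, 0]]
Result: R × [6, -6]ᵀ = [0·6 + (1)·-6, -1·6 + (0)·-6]ᵀ = (-6, -6)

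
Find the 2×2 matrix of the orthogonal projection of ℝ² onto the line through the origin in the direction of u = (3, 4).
[[9/25, 12/25], [12/25, 16/25]]

The orthogonal projection onto the line spanned by a nonzero vector u = (a, b) has matrix P = (u uᵀ) / (uᵀ u) = (1/(a² + b²)) · [[a², ab], [ab, b²]].
Here u = (3, 4), so a² + b² = 9 + 16 = 25.
P = (1/25) · [[9, 12], [12, 16]] = [[9/25, 12/25], [12/25, 16/25]].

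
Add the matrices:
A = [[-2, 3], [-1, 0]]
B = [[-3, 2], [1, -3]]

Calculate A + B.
[[-5, 5], [0, -3]]

Add corresponding elements:
(-2)+(-3)=-5
(3)+(2)=5
(-1)+(1)=0
(0)+(-3)=-3
A + B = [[-5, 5], [0, -3]]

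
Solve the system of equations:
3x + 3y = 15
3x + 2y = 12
x = 2, y = 3

Use elimination (row reduction):
Equation 1: 3x + 3y = 15.
Equation 2: 3x + 2y = 12.
Multiply Eq1 by 3 and Eq2 by 3: 9x + 9y = 45;  9x + 6y = 36.
Subtract: (-3)y = -9, so y = 3.
Back-substitute into Eq1: 3x + 3*(3) = 15, so x = 2.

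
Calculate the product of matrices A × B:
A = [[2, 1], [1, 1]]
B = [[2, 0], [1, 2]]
[[5, 2], [3, 2]]

Matrix multiplication:
C[0][0] = 2×2 + 1×1 = 5
C[0][1] = 2×0 + 1×2 = 2
C[1][0] = 1×2 + 1×1 = 3
C[1][1] = 1×0 + 1×2 = 2
Result: [[5, 2], [3, 2]]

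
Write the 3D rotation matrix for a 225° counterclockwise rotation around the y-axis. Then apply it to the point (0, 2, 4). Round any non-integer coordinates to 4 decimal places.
R = [[-√2/2, 0, -√2/2], [0, 1, 0], [√2/2, 0, -√2/2]]; R·(0, 2, 4) = (-2.8284, 2.0000, -2.8284)

Rotation matrix for 225° around y-axis:
cos(225°) = -√2/2, sin(225°) = -√2/2
R = [[-√2/2, 0, -√2/2], [0, 1, 0], [√2/2, 0, -√2/2]]
Apply to (0, 2, 4): R·[0, 2, 4]ᵀ = (-2.8284, 2.0000, -2.8284)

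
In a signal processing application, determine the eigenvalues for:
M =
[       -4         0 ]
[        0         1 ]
λ = -4, 1

Solve det(M - λI) = 0. For a 2×2 matrix the characteristic equation is λ² - (trace)λ + det = 0.
trace(M) = a + d = -4 + 1 = -3.
det(M) = a*d - b*c = (-4)*(1) - (0)*(0) = -4 - 0 = -4.
Characteristic equation: λ² - (-3)λ + (-4) = 0.
Discriminant = (-3)² - 4*(-4) = 9 + 16 = 25.
λ = (-3 ± √25) / 2 = (-3 ± 5) / 2 = -4, 1.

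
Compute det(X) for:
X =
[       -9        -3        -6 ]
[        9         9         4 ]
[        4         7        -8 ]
det(X) = 474

Expand along row 0 (cofactor expansion): det(X) = a*(e*i - f*h) - b*(d*i - f*g) + c*(d*h - e*g), where the 3×3 is [[a, b, c], [d, e, f], [g, h, i]].
Minor M_00 = (9)*(-8) - (4)*(7) = -72 - 28 = -100.
Minor M_01 = (9)*(-8) - (4)*(4) = -72 - 16 = -88.
Minor M_02 = (9)*(7) - (9)*(4) = 63 - 36 = 27.
det(X) = (-9)*(-100) - (-3)*(-88) + (-6)*(27) = 900 - 264 - 162 = 474.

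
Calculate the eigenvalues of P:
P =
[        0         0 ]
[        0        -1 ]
λ = -1, 0

Solve det(P - λI) = 0. For a 2×2 matrix the characteristic equation is λ² - (trace)λ + det = 0.
trace(P) = a + d = 0 - 1 = -1.
det(P) = a*d - b*c = (0)*(-1) - (0)*(0) = 0 - 0 = 0.
Characteristic equation: λ² - (-1)λ + (0) = 0.
Discriminant = (-1)² - 4*(0) = 1 - 0 = 1.
λ = (-1 ± √1) / 2 = (-1 ± 1) / 2 = -1, 0.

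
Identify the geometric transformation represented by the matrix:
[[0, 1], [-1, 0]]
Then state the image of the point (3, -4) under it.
rotation by 90° clockwise (i.e., 270° counterclockwise); image of (3, -4) is (-4, -3)

This matches the form [[cos θ, -sin θ], [sin θ, cos θ]] of a rotation matrix; reading off cos θ and sin θ gives the angle.
The matrix [[0, 1], [-1, 0]] represents: rotation by 90° clockwise (i.e., 270° counterclockwise).
Applying it to (3, -4): [0·3 + 1·-4, -1·3 + 0·-4] = (-4, -3).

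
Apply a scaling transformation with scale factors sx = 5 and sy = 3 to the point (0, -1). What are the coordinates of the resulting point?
(0, -3)

Scaling matrix:
[[5, 0], [0, 3]]
Result: (0 × 5, -1 × 3) = (0, -3)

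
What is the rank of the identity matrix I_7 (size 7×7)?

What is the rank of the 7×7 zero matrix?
rank(I_7) = 7, rank(0) = 0

The identity I_7 has 7 columns that are the standard basis vectors e_1, …, e_7. These are linearly independent, so all 7 columns are pivots and rank(I_7) = 7.
The 7×7 zero matrix has every entry zero, so every row is the zero row and there are no pivots; rank(0) = 0.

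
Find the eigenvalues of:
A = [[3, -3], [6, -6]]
λ = -3, 0

Solve det(A - λI) = 0. For a 2×2 matrix this is λ² - (trace)λ + det = 0.
trace(A) = 3 - 6 = -3.
det(A) = (3)*(-6) - (-3)*(6) = -18 + 18 = 0.
Characteristic equation: λ² - (-3)λ + (0) = 0.
Discriminant: (-3)² - 4*(0) = 9 - 0 = 9.
Roots: λ = (-3 ± √9) / 2 = -3, 0.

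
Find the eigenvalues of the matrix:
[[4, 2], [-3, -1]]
λ = 1 and λ = 2

Characteristic equation: det(A - λI) = 0
λ² - (trace)λ + (det) = 0
λ² - (3)λ + (2) = 0
λ² - 3λ + 2 = 0
Solving: λ = 1, 2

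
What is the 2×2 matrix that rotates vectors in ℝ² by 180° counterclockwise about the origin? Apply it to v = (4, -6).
R = [[-1, 0], [0, -1]]; R·v = (-4, 6)

A counterclockwise rotation by angle θ in ℝ² has matrix R(θ) = [[cos θ, -sin θ], [sin θ, cos θ]].
For θ = 180°: cos θ = -1, sin θ = 0.
R(180°) = [[-1, 0], [0, -1]].
R·v = [-1·4 + (0)·-6, 0·4 + -1·-6] = (-4, 6).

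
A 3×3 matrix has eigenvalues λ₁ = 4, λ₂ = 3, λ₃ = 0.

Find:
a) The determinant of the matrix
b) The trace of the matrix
det = 0, trace = 7

Two standard eigenvalue identities:
- det(A) equals the product of the eigenvalues (counted with multiplicity).
- trace(A) equals the sum of the eigenvalues.
det(A) = (4)*(3)*(0) = 0.
trace(A) = 4 + 3 + 0 = 7.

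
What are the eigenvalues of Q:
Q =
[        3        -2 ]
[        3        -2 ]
λ = 0, 1

Solve det(Q - λI) = 0. For a 2×2 matrix the characteristic equation is λ² - (trace)λ + det = 0.
trace(Q) = a + d = 3 - 2 = 1.
det(Q) = a*d - b*c = (3)*(-2) - (-2)*(3) = -6 + 6 = 0.
Characteristic equation: λ² - (1)λ + (0) = 0.
Discriminant = (1)² - 4*(0) = 1 - 0 = 1.
λ = (1 ± √1) / 2 = (1 ± 1) / 2 = 0, 1.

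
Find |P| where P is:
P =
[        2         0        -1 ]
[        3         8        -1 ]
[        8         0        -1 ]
det(P) = 48

Expand along row 0 (cofactor expansion): det(P) = a*(e*i - f*h) - b*(d*i - f*g) + c*(d*h - e*g), where the 3×3 is [[a, b, c], [d, e, f], [g, h, i]].
Minor M_00 = (8)*(-1) - (-1)*(0) = -8 - 0 = -8.
Minor M_01 = (3)*(-1) - (-1)*(8) = -3 + 8 = 5.
Minor M_02 = (3)*(0) - (8)*(8) = 0 - 64 = -64.
det(P) = (2)*(-8) - (0)*(5) + (-1)*(-64) = -16 + 0 + 64 = 48.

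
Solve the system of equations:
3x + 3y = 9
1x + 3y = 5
x = 2, y = 1

Use elimination (row reduction):
Equation 1: 3x + 3y = 9.
Equation 2: 1x + 3y = 5.
Multiply Eq1 by 1 and Eq2 by 3: 3x + 3y = 9;  3x + 9y = 15.
Subtract: (6)y = 6, so y = 1.
Back-substitute into Eq1: 3x + 3*(1) = 9, so x = 2.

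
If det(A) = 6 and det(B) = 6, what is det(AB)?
36

Use the multiplicative property of determinants: det(AB) = det(A)*det(B).
det(AB) = (6)*(6) = 36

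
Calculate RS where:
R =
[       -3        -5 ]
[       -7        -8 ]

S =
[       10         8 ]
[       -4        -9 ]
RS =
[      -10        21 ]
[      -38        16 ]

Matrix multiplication: (RS)[i][j] = sum over k of R[i][k] * S[k][j].
  (RS)[0][0] = (-3)*(10) + (-5)*(-4) = -10
  (RS)[0][1] = (-3)*(8) + (-5)*(-9) = 21
  (RS)[1][0] = (-7)*(10) + (-8)*(-4) = -38
  (RS)[1][1] = (-7)*(8) + (-8)*(-9) = 16
RS =
[      -10        21 ]
[      -38        16 ]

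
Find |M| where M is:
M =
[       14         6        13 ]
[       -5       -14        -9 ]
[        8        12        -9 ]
det(M) = 3250

Expand along row 0 (cofactor expansion): det(M) = a*(e*i - f*h) - b*(d*i - f*g) + c*(d*h - e*g), where the 3×3 is [[a, b, c], [d, e, f], [g, h, i]].
Minor M_00 = (-14)*(-9) - (-9)*(12) = 126 + 108 = 234.
Minor M_01 = (-5)*(-9) - (-9)*(8) = 45 + 72 = 117.
Minor M_02 = (-5)*(12) - (-14)*(8) = -60 + 112 = 52.
det(M) = (14)*(234) - (6)*(117) + (13)*(52) = 3276 - 702 + 676 = 3250.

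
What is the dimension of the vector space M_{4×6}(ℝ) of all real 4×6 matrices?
Dimension = 24

A real 4×6 matrix is determined by its 4·6 = 24 independent entries.
A standard basis is {E_ij : 1 ≤ i ≤ 4, 1 ≤ j ≤ 6}, where E_ij has a 1 in position (i, j) and 0 elsewhere — there are 24 such matrices, and they are linearly independent and span M_{4×6}(ℝ).
Therefore dim(M_{4×6}(ℝ)) = 24.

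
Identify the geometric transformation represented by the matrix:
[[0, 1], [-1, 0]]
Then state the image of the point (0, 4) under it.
rotation by 90° clockwise (i.e., 270° counterclockwise); image of (0, 4) is (4, 0)

This matches the form [[cos θ, -sin θ], [sin θ, cos θ]] of a rotation matrix; reading off cos θ and sin θ gives the angle.
The matrix [[0, 1], [-1, 0]] represents: rotation by 90° clockwise (i.e., 270° counterclockwise).
Applying it to (0, 4): [0·0 + 1·4, -1·0 + 0·4] = (4, 0).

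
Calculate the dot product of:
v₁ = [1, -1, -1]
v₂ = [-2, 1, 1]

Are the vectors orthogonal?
-4, No

The dot product is the sum of products of corresponding components.
v₁·v₂ = (1)*(-2) + (-1)*(1) + (-1)*(1) = -2 - 1 - 1 = -4.
Two vectors are orthogonal iff their dot product is 0; here the dot product is -4, so the vectors are not orthogonal.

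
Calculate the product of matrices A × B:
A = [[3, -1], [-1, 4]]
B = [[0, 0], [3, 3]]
[[-3, -3], [12, 12]]

Matrix multiplication:
C[0][0] = 3×0 + -1×3 = -3
C[0][1] = 3×0 + -1×3 = -3
C[1][0] = -1×0 + 4×3 = 12
C[1][1] = -1×0 + 4×3 = 12
Result: [[-3, -3], [12, 12]]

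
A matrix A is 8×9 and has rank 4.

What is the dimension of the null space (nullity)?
5

The rank-nullity theorem for an m×n matrix states:
rank(A) + nullity(A) = n (the number of columns).
Here n = 9 and rank(A) = 4, so nullity(A) = 9 - 4 = 5.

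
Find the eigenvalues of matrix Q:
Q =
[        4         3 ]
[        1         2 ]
λ = 1, 5

Solve det(Q - λI) = 0. For a 2×2 matrix the characteristic equation is λ² - (trace)λ + det = 0.
trace(Q) = a + d = 4 + 2 = 6.
det(Q) = a*d - b*c = (4)*(2) - (3)*(1) = 8 - 3 = 5.
Characteristic equation: λ² - (6)λ + (5) = 0.
Discriminant = (6)² - 4*(5) = 36 - 20 = 16.
λ = (6 ± √16) / 2 = (6 ± 4) / 2 = 1, 5.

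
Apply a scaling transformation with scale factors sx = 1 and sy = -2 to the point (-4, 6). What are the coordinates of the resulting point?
(-4, -12)

Scaling matrix:
[[1, 0], [0, -2]]
Result: (-4 × 1, 6 × -2) = (-4, -12)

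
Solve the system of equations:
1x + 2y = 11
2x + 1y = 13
x = 5, y = 3

Use elimination (row reduction):
Equation 1: 1x + 2y = 11.
Equation 2: 2x + 1y = 13.
Multiply Eq1 by 2 and Eq2 by 1: 2x + 4y = 22;  2x + 1y = 13.
Subtract: (-3)y = -9, so y = 3.
Back-substitute into Eq1: 1x + 2*(3) = 11, so x = 5.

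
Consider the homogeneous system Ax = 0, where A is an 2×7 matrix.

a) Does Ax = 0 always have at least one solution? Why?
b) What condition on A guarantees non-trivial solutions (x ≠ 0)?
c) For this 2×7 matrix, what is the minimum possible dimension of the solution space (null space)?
a) Yes, x = 0 is always a solution. b) When A has linearly dependent columns (rank < n). c) Minimum nullity = 5.

a) x = 0 satisfies A·0 = 0, so the zero vector is always a solution.
b) Non-trivial solutions exist iff the columns of A are linearly dependent, equivalently rank(A) < n (the number of columns).
c) By rank-nullity, rank(A) + nullity(A) = n = 7. Since A has only 2 rows, rank(A) ≤ 2, so nullity(A) ≥ 7 - 2 = 5.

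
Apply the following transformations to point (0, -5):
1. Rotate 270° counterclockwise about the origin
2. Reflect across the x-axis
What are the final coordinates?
(-5, 0)

Step 1: Rotate 270° → (-5, 0)
Step 2: Reflect across the x-axis → (-5, 0)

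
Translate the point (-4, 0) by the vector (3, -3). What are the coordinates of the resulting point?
(-1, -3)

Translation by (3, -3):
x' = -4 + 3 = -1
y' = 0 + -3 = -3
Homogeneous matrix: [[1, 0, 3], [0, 1, -3], [0, 0, 1]]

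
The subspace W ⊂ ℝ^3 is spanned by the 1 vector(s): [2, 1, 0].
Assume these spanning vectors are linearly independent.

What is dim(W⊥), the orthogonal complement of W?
dim(W⊥) = 2

For any subspace W of ℝ^n, dim(W) + dim(W⊥) = n (the whole-space dimension).
Here the given 1 vectors are linearly independent, so dim(W) = 1.
Thus dim(W⊥) = n - dim(W) = 3 - 1 = 2.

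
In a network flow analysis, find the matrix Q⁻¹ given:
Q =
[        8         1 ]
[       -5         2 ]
det(Q) = 21
Q⁻¹ =
[     2/21     -1/21 ]
[     5/21      8/21 ]

For a 2×2 matrix Q = [[a, b], [c, d]] with det(Q) ≠ 0, Q⁻¹ = (1/det(Q)) * [[d, -b], [-c, a]].
det(Q) = (8)*(2) - (1)*(-5) = 16 + 5 = 21.
Q⁻¹ = (1/21) * [[2, -1], [5, 8]].
Dividing each entry by 21 and reducing:
Q⁻¹ =
[     2/21     -1/21 ]
[     5/21      8/21 ]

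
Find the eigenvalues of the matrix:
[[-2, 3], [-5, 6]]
λ = 1 and λ = 3

Characteristic equation: det(A - λI) = 0
λ² - (trace)λ + (det) = 0
λ² - (4)λ + (3) = 0
λ² - 4λ + 3 = 0
Solving: λ = 1, 3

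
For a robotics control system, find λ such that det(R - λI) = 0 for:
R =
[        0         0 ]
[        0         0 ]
λ = 0, 0

Solve det(R - λI) = 0. For a 2×2 matrix the characteristic equation is λ² - (trace)λ + det = 0.
trace(R) = a + d = 0 + 0 = 0.
det(R) = a*d - b*c = (0)*(0) - (0)*(0) = 0 - 0 = 0.
Characteristic equation: λ² - (0)λ + (0) = 0.
Discriminant = (0)² - 4*(0) = 0 - 0 = 0.
λ = (0 ± √0) / 2 = (0 ± 0) / 2 = 0, 0.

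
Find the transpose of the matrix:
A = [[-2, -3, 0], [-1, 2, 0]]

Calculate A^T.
[[-2, -1], [-3, 2], [0, 0]]

The transpose sends entry (i,j) to (j,i); rows become columns.
Row 0 of A: [-2, -3, 0] -> column 0 of A^T.
Row 1 of A: [-1, 2, 0] -> column 1 of A^T.
A^T = [[-2, -1], [-3, 2], [0, 0]]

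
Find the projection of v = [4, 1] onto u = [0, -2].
[0, 1]

The projection of v onto u is proj_u(v) = ((v·u) / (u·u)) · u.
v·u = (4)*(0) + (1)*(-2) = -2.
u·u = (0)*(0) + (-2)*(-2) = 4.
coefficient = -2 / 4 = -1/2.
proj_u(v) = -1/2 · [0, -2] = [0, 1].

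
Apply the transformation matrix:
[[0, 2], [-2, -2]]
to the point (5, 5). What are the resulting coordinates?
(10, -20)

Matrix multiplication:
[[0, 2], [-2, -2]] × [5, 5]ᵀ
= [0×5 + 2×5, -2×5 + -2×5]ᵀ
= [10.0000, -20.0000]ᵀ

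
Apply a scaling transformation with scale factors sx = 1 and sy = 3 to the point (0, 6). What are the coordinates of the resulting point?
(0, 18)

Scaling matrix:
[[1, 0], [0, 3]]
Result: (0 × 1, 6 × 3) = (0, 18)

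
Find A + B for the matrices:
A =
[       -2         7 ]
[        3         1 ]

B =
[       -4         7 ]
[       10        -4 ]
A + B =
[       -6        14 ]
[       13        -3 ]

Matrix addition is elementwise: (A+B)[i][j] = A[i][j] + B[i][j].
  (A+B)[0][0] = (-2) + (-4) = -6
  (A+B)[0][1] = (7) + (7) = 14
  (A+B)[1][0] = (3) + (10) = 13
  (A+B)[1][1] = (1) + (-4) = -3
A + B =
[       -6        14 ]
[       13        -3 ]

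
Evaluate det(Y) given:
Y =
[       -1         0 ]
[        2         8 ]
det(Y) = -8

For a 2×2 matrix [[a, b], [c, d]], det = a*d - b*c.
det(Y) = (-1)*(8) - (0)*(2) = -8 - 0 = -8.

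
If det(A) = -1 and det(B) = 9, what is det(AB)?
-9

Use the multiplicative property of determinants: det(AB) = det(A)*det(B).
det(AB) = (-1)*(9) = -9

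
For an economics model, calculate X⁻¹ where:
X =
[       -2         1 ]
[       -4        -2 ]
det(X) = 8
X⁻¹ =
[     -1/4      -1/8 ]
[      1/2      -1/4 ]

For a 2×2 matrix X = [[a, b], [c, d]] with det(X) ≠ 0, X⁻¹ = (1/det(X)) * [[d, -b], [-c, a]].
det(X) = (-2)*(-2) - (1)*(-4) = 4 + 4 = 8.
X⁻¹ = (1/8) * [[-2, -1], [4, -2]].
Dividing each entry by 8 and reducing:
X⁻¹ =
[     -1/4      -1/8 ]
[      1/2      -1/4 ]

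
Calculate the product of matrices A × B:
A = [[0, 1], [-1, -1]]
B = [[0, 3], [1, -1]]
[[1, -1], [-1, -2]]

Matrix multiplication:
C[0][0] = 0×0 + 1×1 = 1
C[0][1] = 0×3 + 1×-1 = -1
C[1][0] = -1×0 + -1×1 = -1
C[1][1] = -1×3 + -1×-1 = -2
Result: [[1, -1], [-1, -2]]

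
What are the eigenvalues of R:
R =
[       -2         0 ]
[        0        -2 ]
λ = -2, -2

Solve det(R - λI) = 0. For a 2×2 matrix the characteristic equation is λ² - (trace)λ + det = 0.
trace(R) = a + d = -2 - 2 = -4.
det(R) = a*d - b*c = (-2)*(-2) - (0)*(0) = 4 - 0 = 4.
Characteristic equation: λ² - (-4)λ + (4) = 0.
Discriminant = (-4)² - 4*(4) = 16 - 16 = 0.
λ = (-4 ± √0) / 2 = (-4 ± 0) / 2 = -2, -2.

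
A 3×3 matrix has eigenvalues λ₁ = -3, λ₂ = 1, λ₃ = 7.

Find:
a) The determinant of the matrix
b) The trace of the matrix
det = -21, trace = 5

Two standard eigenvalue identities:
- det(A) equals the product of the eigenvalues (counted with multiplicity).
- trace(A) equals the sum of the eigenvalues.
det(A) = (-3)*(1)*(7) = -21.
trace(A) = -3 + 1 + 7 = 5.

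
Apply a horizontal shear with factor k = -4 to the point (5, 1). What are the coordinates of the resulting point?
(1, 1)

Shear matrix for horizontal shear with factor k = -4:
[[1, -4], [0, 1]]
Result: (5, 1) → (1, 1)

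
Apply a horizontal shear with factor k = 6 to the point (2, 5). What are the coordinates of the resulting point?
(32, 5)

Shear matrix for horizontal shear with factor k = 6:
[[1, 6], [0, 1]]
Result: (2, 5) → (32, 5)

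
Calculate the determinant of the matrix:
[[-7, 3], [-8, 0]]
24

For a 2×2 matrix [[a, b], [c, d]], det = ad - bc
det = (-7)(0) - (3)(-8) = 0 - -24 = 24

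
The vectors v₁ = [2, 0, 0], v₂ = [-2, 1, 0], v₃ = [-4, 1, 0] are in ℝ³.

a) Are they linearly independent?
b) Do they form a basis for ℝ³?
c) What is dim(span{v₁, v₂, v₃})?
Not independent, not a basis, dim(span) = 2

Check whether v₃ can be written as a linear combination of v₁ and v₂.
v₃ = (-1)·v₁ + (1)·v₂ = [-4, 1, 0], so the three vectors are linearly dependent.
Thus they do not form a basis for ℝ³, and dim(span{v₁, v₂, v₃}) = 2 (spanned by v₁ and v₂).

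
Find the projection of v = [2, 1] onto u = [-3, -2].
[24/13, 16/13]

The projection of v onto u is proj_u(v) = ((v·u) / (u·u)) · u.
v·u = (2)*(-3) + (1)*(-2) = -8.
u·u = (-3)*(-3) + (-2)*(-2) = 13.
coefficient = -8 / 13 = -8/13.
proj_u(v) = -8/13 · [-3, -2] = [24/13, 16/13].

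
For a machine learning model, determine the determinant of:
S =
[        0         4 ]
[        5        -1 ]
det(S) = -20

For a 2×2 matrix [[a, b], [c, d]], det = a*d - b*c.
det(S) = (0)*(-1) - (4)*(5) = 0 - 20 = -20.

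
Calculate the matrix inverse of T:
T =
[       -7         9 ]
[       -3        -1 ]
det(T) = 34
T⁻¹ =
[    -1/34     -9/34 ]
[     3/34     -7/34 ]

For a 2×2 matrix T = [[a, b], [c, d]] with det(T) ≠ 0, T⁻¹ = (1/det(T)) * [[d, -b], [-c, a]].
det(T) = (-7)*(-1) - (9)*(-3) = 7 + 27 = 34.
T⁻¹ = (1/34) * [[-1, -9], [3, -7]].
Dividing each entry by 34 and reducing:
T⁻¹ =
[    -1/34     -9/34 ]
[     3/34     -7/34 ]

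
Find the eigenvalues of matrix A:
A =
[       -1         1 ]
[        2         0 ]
λ = -2, 1

Solve det(A - λI) = 0. For a 2×2 matrix the characteristic equation is λ² - (trace)λ + det = 0.
trace(A) = a + d = -1 + 0 = -1.
det(A) = a*d - b*c = (-1)*(0) - (1)*(2) = 0 - 2 = -2.
Characteristic equation: λ² - (-1)λ + (-2) = 0.
Discriminant = (-1)² - 4*(-2) = 1 + 8 = 9.
λ = (-1 ± √9) / 2 = (-1 ± 3) / 2 = -2, 1.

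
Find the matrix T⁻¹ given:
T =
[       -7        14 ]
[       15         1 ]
det(T) = -217
T⁻¹ =
[   -1/217      2/31 ]
[   15/217      1/31 ]

For a 2×2 matrix T = [[a, b], [c, d]] with det(T) ≠ 0, T⁻¹ = (1/det(T)) * [[d, -b], [-c, a]].
det(T) = (-7)*(1) - (14)*(15) = -7 - 210 = -217.
T⁻¹ = (1/-217) * [[1, -14], [-15, -7]].
Dividing each entry by -217 and reducing:
T⁻¹ =
[   -1/217      2/31 ]
[   15/217      1/31 ]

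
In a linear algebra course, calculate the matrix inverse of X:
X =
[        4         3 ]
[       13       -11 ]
det(X) = -83
X⁻¹ =
[    11/83      3/83 ]
[    13/83     -4/83 ]

For a 2×2 matrix X = [[a, b], [c, d]] with det(X) ≠ 0, X⁻¹ = (1/det(X)) * [[d, -b], [-c, a]].
det(X) = (4)*(-11) - (3)*(13) = -44 - 39 = -83.
X⁻¹ = (1/-83) * [[-11, -3], [-13, 4]].
Dividing each entry by -83 and reducing:
X⁻¹ =
[    11/83      3/83 ]
[    13/83     -4/83 ]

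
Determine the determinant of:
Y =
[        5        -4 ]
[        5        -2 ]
det(Y) = 10

For a 2×2 matrix [[a, b], [c, d]], det = a*d - b*c.
det(Y) = (5)*(-2) - (-4)*(5) = -10 + 20 = 10.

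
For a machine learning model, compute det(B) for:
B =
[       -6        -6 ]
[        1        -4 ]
det(B) = 30

For a 2×2 matrix [[a, b], [c, d]], det = a*d - b*c.
det(B) = (-6)*(-4) - (-6)*(1) = 24 + 6 = 30.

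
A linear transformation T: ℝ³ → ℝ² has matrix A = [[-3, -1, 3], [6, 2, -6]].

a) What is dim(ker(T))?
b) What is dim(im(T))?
dim(ker) = 2, dim(im) = 1

Observe that row 2 = -2 × row 1 (so the rows are linearly dependent).
Thus rank(A) = 1 (only one linearly independent row).
dim(im(T)) = rank(A) = 1.
By the rank-nullity theorem applied to T: ℝ³ → ℝ², rank(A) + nullity(A) = 3 (the domain dimension), so dim(ker(T)) = 3 - 1 = 2.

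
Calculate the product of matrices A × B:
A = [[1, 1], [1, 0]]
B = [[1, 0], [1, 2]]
[[2, 2], [1, 0]]

Matrix multiplication:
C[0][0] = 1×1 + 1×1 = 2
C[0][1] = 1×0 + 1×2 = 2
C[1][0] = 1×1 + 0×1 = 1
C[1][1] = 1×0 + 0×2 = 0
Result: [[2, 2], [1, 0]]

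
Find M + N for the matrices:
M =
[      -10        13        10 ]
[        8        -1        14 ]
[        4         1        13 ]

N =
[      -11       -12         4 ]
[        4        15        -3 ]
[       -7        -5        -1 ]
M + N =
[      -21         1        14 ]
[       12        14        11 ]
[       -3        -4        12 ]

Matrix addition is elementwise: (M+N)[i][j] = M[i][j] + N[i][j].
  (M+N)[0][0] = (-10) + (-11) = -21
  (M+N)[0][1] = (13) + (-12) = 1
  (M+N)[0][2] = (10) + (4) = 14
  (M+N)[1][0] = (8) + (4) = 12
  (M+N)[1][1] = (-1) + (15) = 14
  (M+N)[1][2] = (14) + (-3) = 11
  (M+N)[2][0] = (4) + (-7) = -3
  (M+N)[2][1] = (1) + (-5) = -4
  (M+N)[2][2] = (13) + (-1) = 12
M + N =
[      -21         1        14 ]
[       12        14        11 ]
[       -3        -4        12 ]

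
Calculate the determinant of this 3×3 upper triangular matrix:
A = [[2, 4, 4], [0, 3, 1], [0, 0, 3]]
18

The determinant of a triangular matrix is the product of its diagonal entries (the off-diagonal entries above the diagonal do not affect it).
det(A) = (2) * (3) * (3) = 18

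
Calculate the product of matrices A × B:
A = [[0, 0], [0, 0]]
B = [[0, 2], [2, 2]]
[[0, 0], [0, 0]]

Matrix multiplication:
C[0][0] = 0×0 + 0×2 = 0
C[0][1] = 0×2 + 0×2 = 0
C[1][0] = 0×0 + 0×2 = 0
C[1][1] = 0×2 + 0×2 = 0
Result: [[0, 0], [0, 0]]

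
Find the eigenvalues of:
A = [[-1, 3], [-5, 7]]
λ = 2, 4

Solve det(A - λI) = 0. For a 2×2 matrix this is λ² - (trace)λ + det = 0.
trace(A) = -1 + 7 = 6.
det(A) = (-1)*(7) - (3)*(-5) = -7 + 15 = 8.
Characteristic equation: λ² - (6)λ + (8) = 0.
Discriminant: (6)² - 4*(8) = 36 - 32 = 4.
Roots: λ = (6 ± √4) / 2 = 2, 4.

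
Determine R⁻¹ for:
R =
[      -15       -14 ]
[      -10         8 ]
det(R) = -260
R⁻¹ =
[    -2/65    -7/130 ]
[    -1/26      3/52 ]

For a 2×2 matrix R = [[a, b], [c, d]] with det(R) ≠ 0, R⁻¹ = (1/det(R)) * [[d, -b], [-c, a]].
det(R) = (-15)*(8) - (-14)*(-10) = -120 - 140 = -260.
R⁻¹ = (1/-260) * [[8, 14], [10, -15]].
Dividing each entry by -260 and reducing:
R⁻¹ =
[    -2/65    -7/130 ]
[    -1/26      3/52 ]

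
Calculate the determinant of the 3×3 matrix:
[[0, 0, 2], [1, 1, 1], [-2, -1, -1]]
2

Expansion along first row:
det = 0·det([[1,1],[-1,-1]]) - 0·det([[1,1],[-2,-1]]) + 2·det([[1,1],[-2,-1]])
    = 0·(1·-1 - 1·-1) - 0·(1·-1 - 1·-2) + 2·(1·-1 - 1·-2)
    = 0·0 - 0·1 + 2·1
    = 0 + 0 + 2 = 2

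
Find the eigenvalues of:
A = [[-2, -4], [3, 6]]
λ = 0, 4

Solve det(A - λI) = 0. For a 2×2 matrix this is λ² - (trace)λ + det = 0.
trace(A) = -2 + 6 = 4.
det(A) = (-2)*(6) - (-4)*(3) = -12 + 12 = 0.
Characteristic equation: λ² - (4)λ + (0) = 0.
Discriminant: (4)² - 4*(0) = 16 - 0 = 16.
Roots: λ = (4 ± √16) / 2 = 0, 4.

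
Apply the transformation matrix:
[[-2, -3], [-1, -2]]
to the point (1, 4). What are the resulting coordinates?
(-14, -9)

Matrix multiplication:
[[-2, -3], [-1, -2]] × [1, 4]ᵀ
= [-2×1 + -3×4, -1×1 + -2×4]ᵀ
= [-14.0000, -9.0000]ᵀ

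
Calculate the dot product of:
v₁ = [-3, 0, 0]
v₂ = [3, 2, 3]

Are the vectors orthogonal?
-9, No

The dot product is the sum of products of corresponding components.
v₁·v₂ = (-3)*(3) + (0)*(2) + (0)*(3) = -9 + 0 + 0 = -9.
Two vectors are orthogonal iff their dot product is 0; here the dot product is -9, so the vectors are not orthogonal.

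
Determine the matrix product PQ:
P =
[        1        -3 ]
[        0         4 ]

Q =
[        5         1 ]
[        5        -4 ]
PQ =
[      -10        13 ]
[       20       -16 ]

Matrix multiplication: (PQ)[i][j] = sum over k of P[i][k] * Q[k][j].
  (PQ)[0][0] = (1)*(5) + (-3)*(5) = -10
  (PQ)[0][1] = (1)*(1) + (-3)*(-4) = 13
  (PQ)[1][0] = (0)*(5) + (4)*(5) = 20
  (PQ)[1][1] = (0)*(1) + (4)*(-4) = -16
PQ =
[      -10        13 ]
[       20       -16 ]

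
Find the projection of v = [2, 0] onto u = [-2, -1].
[8/5, 4/5]

The projection of v onto u is proj_u(v) = ((v·u) / (u·u)) · u.
v·u = (2)*(-2) + (0)*(-1) = -4.
u·u = (-2)*(-2) + (-1)*(-1) = 5.
coefficient = -4 / 5 = -4/5.
proj_u(v) = -4/5 · [-2, -1] = [8/5, 4/5].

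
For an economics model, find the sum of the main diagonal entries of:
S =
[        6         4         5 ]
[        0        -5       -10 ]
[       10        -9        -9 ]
tr(S) = 6 - 5 - 9 = -8

The trace of a square matrix is the sum of its diagonal entries.
Diagonal entries of S: S[0][0] = 6, S[1][1] = -5, S[2][2] = -9.
tr(S) = 6 - 5 - 9 = -8.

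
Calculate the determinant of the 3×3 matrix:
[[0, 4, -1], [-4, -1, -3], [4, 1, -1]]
-64

Expansion along first row:
det = 0·det([[-1,-3],[1,-1]]) - 4·det([[-4,-3],[4,-1]]) + -1·det([[-4,-1],[4,1]])
    = 0·(-1·-1 - -3·1) - 4·(-4·-1 - -3·4) + -1·(-4·1 - -1·4)
    = 0·4 - 4·16 + -1·0
    = 0 + -64 + 0 = -64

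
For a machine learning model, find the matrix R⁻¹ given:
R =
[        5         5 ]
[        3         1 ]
det(R) = -10
R⁻¹ =
[    -1/10       1/2 ]
[     3/10      -1/2 ]

For a 2×2 matrix R = [[a, b], [c, d]] with det(R) ≠ 0, R⁻¹ = (1/det(R)) * [[d, -b], [-c, a]].
det(R) = (5)*(1) - (5)*(3) = 5 - 15 = -10.
R⁻¹ = (1/-10) * [[1, -5], [-3, 5]].
Dividing each entry by -10 and reducing:
R⁻¹ =
[    -1/10       1/2 ]
[     3/10      -1/2 ]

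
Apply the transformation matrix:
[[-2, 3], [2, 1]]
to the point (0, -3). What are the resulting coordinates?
(-9, -3)

Matrix multiplication:
[[-2, 3], [2, 1]] × [0, -3]ᵀ
= [-2×0 + 3×-3, 2×0 + 1×-3]ᵀ
= [-9.0000, -3.0000]ᵀ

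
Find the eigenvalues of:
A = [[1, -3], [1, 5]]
λ = 2, 4

Solve det(A - λI) = 0. For a 2×2 matrix this is λ² - (trace)λ + det = 0.
trace(A) = 1 + 5 = 6.
det(A) = (1)*(5) - (-3)*(1) = 5 + 3 = 8.
Characteristic equation: λ² - (6)λ + (8) = 0.
Discriminant: (6)² - 4*(8) = 36 - 32 = 4.
Roots: λ = (6 ± √4) / 2 = 2, 4.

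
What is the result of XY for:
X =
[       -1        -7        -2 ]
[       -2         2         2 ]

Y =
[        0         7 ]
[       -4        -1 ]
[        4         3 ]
XY =
[       20        -6 ]
[        0       -10 ]

Matrix multiplication: (XY)[i][j] = sum over k of X[i][k] * Y[k][j].
  (XY)[0][0] = (-1)*(0) + (-7)*(-4) + (-2)*(4) = 20
  (XY)[0][1] = (-1)*(7) + (-7)*(-1) + (-2)*(3) = -6
  (XY)[1][0] = (-2)*(0) + (2)*(-4) + (2)*(4) = 0
  (XY)[1][1] = (-2)*(7) + (2)*(-1) + (2)*(3) = -10
XY =
[       20        -6 ]
[        0       -10 ]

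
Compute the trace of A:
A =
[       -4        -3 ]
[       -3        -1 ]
tr(A) = -4 - 1 = -5

The trace of a square matrix is the sum of its diagonal entries.
Diagonal entries of A: A[0][0] = -4, A[1][1] = -1.
tr(A) = -4 - 1 = -5.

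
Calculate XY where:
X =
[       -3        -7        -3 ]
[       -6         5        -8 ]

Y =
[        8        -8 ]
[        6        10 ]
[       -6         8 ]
XY =
[      -48       -70 ]
[       30        34 ]

Matrix multiplication: (XY)[i][j] = sum over k of X[i][k] * Y[k][j].
  (XY)[0][0] = (-3)*(8) + (-7)*(6) + (-3)*(-6) = -48
  (XY)[0][1] = (-3)*(-8) + (-7)*(10) + (-3)*(8) = -70
  (XY)[1][0] = (-6)*(8) + (5)*(6) + (-8)*(-6) = 30
  (XY)[1][1] = (-6)*(-8) + (5)*(10) + (-8)*(8) = 34
XY =
[      -48       -70 ]
[       30        34 ]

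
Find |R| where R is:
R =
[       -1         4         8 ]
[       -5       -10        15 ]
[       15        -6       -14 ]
det(R) = 1830

Expand along row 0 (cofactor expansion): det(R) = a*(e*i - f*h) - b*(d*i - f*g) + c*(d*h - e*g), where the 3×3 is [[a, b, c], [d, e, f], [g, h, i]].
Minor M_00 = (-10)*(-14) - (15)*(-6) = 140 + 90 = 230.
Minor M_01 = (-5)*(-14) - (15)*(15) = 70 - 225 = -155.
Minor M_02 = (-5)*(-6) - (-10)*(15) = 30 + 150 = 180.
det(R) = (-1)*(230) - (4)*(-155) + (8)*(180) = -230 + 620 + 1440 = 1830.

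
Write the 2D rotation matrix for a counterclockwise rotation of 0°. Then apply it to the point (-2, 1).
R = [[1, 0], [0, 1]]; R·(-2, 1) = (-2, 1)

Rotation matrix formula: R(θ) = [[cos θ, -sin θ], [sin θ, cos θ]]
For θ = 0°:
cos(0°) = 1
sin(0°) = 0
R = [[1, 0], [0, 1]]
Apply to (-2, 1): [1·-2 + (0)·1, 0·-2 + 1·1] = (-2, 1)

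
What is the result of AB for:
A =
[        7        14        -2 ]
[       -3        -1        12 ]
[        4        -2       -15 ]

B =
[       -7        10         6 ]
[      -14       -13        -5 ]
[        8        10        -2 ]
AB =
[     -261      -132       -24 ]
[      131       103       -37 ]
[     -120       -84        64 ]

Matrix multiplication: (AB)[i][j] = sum over k of A[i][k] * B[k][j].
  (AB)[0][0] = (7)*(-7) + (14)*(-14) + (-2)*(8) = -261
  (AB)[0][1] = (7)*(10) + (14)*(-13) + (-2)*(10) = -132
  (AB)[0][2] = (7)*(6) + (14)*(-5) + (-2)*(-2) = -24
  (AB)[1][0] = (-3)*(-7) + (-1)*(-14) + (12)*(8) = 131
  (AB)[1][1] = (-3)*(10) + (-1)*(-13) + (12)*(10) = 103
  (AB)[1][2] = (-3)*(6) + (-1)*(-5) + (12)*(-2) = -37
  (AB)[2][0] = (4)*(-7) + (-2)*(-14) + (-15)*(8) = -120
  (AB)[2][1] = (4)*(10) + (-2)*(-13) + (-15)*(10) = -84
  (AB)[2][2] = (4)*(6) + (-2)*(-5) + (-15)*(-2) = 64
AB =
[     -261      -132       -24 ]
[      131       103       -37 ]
[     -120       -84        64 ]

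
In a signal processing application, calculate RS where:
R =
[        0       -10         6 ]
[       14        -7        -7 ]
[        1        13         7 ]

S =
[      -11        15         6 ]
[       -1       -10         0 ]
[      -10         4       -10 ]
RS =
[      -50       124       -60 ]
[      -77       252       154 ]
[      -94       -87       -64 ]

Matrix multiplication: (RS)[i][j] = sum over k of R[i][k] * S[k][j].
  (RS)[0][0] = (0)*(-11) + (-10)*(-1) + (6)*(-10) = -50
  (RS)[0][1] = (0)*(15) + (-10)*(-10) + (6)*(4) = 124
  (RS)[0][2] = (0)*(6) + (-10)*(0) + (6)*(-10) = -60
  (RS)[1][0] = (14)*(-11) + (-7)*(-1) + (-7)*(-10) = -77
  (RS)[1][1] = (14)*(15) + (-7)*(-10) + (-7)*(4) = 252
  (RS)[1][2] = (14)*(6) + (-7)*(0) + (-7)*(-10) = 154
  (RS)[2][0] = (1)*(-11) + (13)*(-1) + (7)*(-10) = -94
  (RS)[2][1] = (1)*(15) + (13)*(-10) + (7)*(4) = -87
  (RS)[2][2] = (1)*(6) + (13)*(0) + (7)*(-10) = -64
RS =
[      -50       124       -60 ]
[      -77       252       154 ]
[      -94       -87       -64 ]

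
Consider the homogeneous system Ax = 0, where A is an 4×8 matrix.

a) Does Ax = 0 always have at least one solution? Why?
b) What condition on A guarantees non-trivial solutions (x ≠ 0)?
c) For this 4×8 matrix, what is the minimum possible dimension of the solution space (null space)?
a) Yes, x = 0 is always a solution. b) When A has linearly dependent columns (rank < n). c) Minimum nullity = 4.

a) x = 0 satisfies A·0 = 0, so the zero vector is always a solution.
b) Non-trivial solutions exist iff the columns of A are linearly dependent, equivalently rank(A) < n (the number of columns).
c) By rank-nullity, rank(A) + nullity(A) = n = 8. Since A has only 4 rows, rank(A) ≤ 4, so nullity(A) ≥ 8 - 4 = 4.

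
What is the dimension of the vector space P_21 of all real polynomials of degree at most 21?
Dimension = 22

A polynomial of degree at most 21 can be written as a₀ + a₁x + a₂x² + … + a_21x^21, with 22 free coefficients a₀, …, a_21.
The set {1, x, x², …, x^21} is a basis: it spans P_21 (every such polynomial is a linear combination of these) and is linearly independent (a polynomial is zero iff all its coefficients are zero).
Therefore dim(P_21) = 21 + 1 = 22.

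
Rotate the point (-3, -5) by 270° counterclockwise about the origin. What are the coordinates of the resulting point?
(-5, 3)

Rotation matrix R(θ) = [[cos θ, -sin θ], [sin θ, cos θ]]; for θ = 270°:
R = [[0, 1], [-1, 0]]
Result: R × [-3, -5]ᵀ = [0·-3 + (1)·-5, -1·-3 + (0)·-5]ᵀ = (-5, 3)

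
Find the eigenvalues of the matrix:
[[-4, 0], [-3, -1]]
λ = -4 and λ = -1

Characteristic equation: det(A - λI) = 0
λ² - (trace)λ + (det) = 0
λ² - (-5)λ + (4) = 0
λ² + 5λ + 4 = 0
Solving: λ = -4, -1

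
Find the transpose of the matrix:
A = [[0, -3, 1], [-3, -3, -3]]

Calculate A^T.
[[0, -3], [-3, -3], [1, -3]]

The transpose sends entry (i,j) to (j,i); rows become columns.
Row 0 of A: [0, -3, 1] -> column 0 of A^T.
Row 1 of A: [-3, -3, -3] -> column 1 of A^T.
A^T = [[0, -3], [-3, -3], [1, -3]]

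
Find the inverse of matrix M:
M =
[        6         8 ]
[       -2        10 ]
det(M) = 76
M⁻¹ =
[     5/38     -2/19 ]
[     1/38      3/38 ]

For a 2×2 matrix M = [[a, b], [c, d]] with det(M) ≠ 0, M⁻¹ = (1/det(M)) * [[d, -b], [-c, a]].
det(M) = (6)*(10) - (8)*(-2) = 60 + 16 = 76.
M⁻¹ = (1/76) * [[10, -8], [2, 6]].
Dividing each entry by 76 and reducing:
M⁻¹ =
[     5/38     -2/19 ]
[     1/38      3/38 ]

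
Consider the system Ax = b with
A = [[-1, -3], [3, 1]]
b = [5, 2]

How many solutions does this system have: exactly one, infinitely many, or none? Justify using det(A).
Exactly one solution

Compute det(A) = (-1)*(1) - (-3)*(3) = 8.
Because det(A) ≠ 0, A is invertible and Ax = b has a unique solution for every b (here x = A⁻¹ b).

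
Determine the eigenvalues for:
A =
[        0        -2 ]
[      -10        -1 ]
λ = -5, 4

Solve det(A - λI) = 0. For a 2×2 matrix the characteristic equation is λ² - (trace)λ + det = 0.
trace(A) = a + d = 0 - 1 = -1.
det(A) = a*d - b*c = (0)*(-1) - (-2)*(-10) = 0 - 20 = -20.
Characteristic equation: λ² - (-1)λ + (-20) = 0.
Discriminant = (-1)² - 4*(-20) = 1 + 80 = 81.
λ = (-1 ± √81) / 2 = (-1 ± 9) / 2 = -5, 4.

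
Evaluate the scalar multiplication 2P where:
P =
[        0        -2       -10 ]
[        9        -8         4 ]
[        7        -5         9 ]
2P =
[        0        -4       -20 ]
[       18       -16         8 ]
[       14       -10        18 ]

Scalar multiplication is elementwise: (2P)[i][j] = 2 * P[i][j].
  (2P)[0][0] = 2 * (0) = 0
  (2P)[0][1] = 2 * (-2) = -4
  (2P)[0][2] = 2 * (-10) = -20
  (2P)[1][0] = 2 * (9) = 18
  (2P)[1][1] = 2 * (-8) = -16
  (2P)[1][2] = 2 * (4) = 8
  (2P)[2][0] = 2 * (7) = 14
  (2P)[2][1] = 2 * (-5) = -10
  (2P)[2][2] = 2 * (9) = 18
2P =
[        0        -4       -20 ]
[       18       -16         8 ]
[       14       -10        18 ]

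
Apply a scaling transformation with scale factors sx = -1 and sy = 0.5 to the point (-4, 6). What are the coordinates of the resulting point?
(4, 3.0)

Scaling matrix:
[[-1, 0], [0, 0.50]]
Result: (-4 × -1, 6 × 0.5) = (4, 3.0)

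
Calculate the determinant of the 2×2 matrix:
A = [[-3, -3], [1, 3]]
-6

For A = [[a, b], [c, d]], det(A) = a*d - b*c.
det(A) = (-3)*(3) - (-3)*(1) = -9 - -3 = -6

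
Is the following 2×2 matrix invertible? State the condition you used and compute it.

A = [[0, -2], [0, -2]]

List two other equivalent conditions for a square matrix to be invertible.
No, not invertible; det(A) = 0 (two rows are equal, so the rows are linearly dependent). Equivalent conditions (failing for this A): rank(A) < 2; Ax = 0 has non-trivial solutions; 0 is an eigenvalue; the columns are linearly dependent.

To check invertibility, compute det(A).
In this matrix, row 0 and the last row are identical, so one row is a scalar multiple of another and the rows are linearly dependent.
A matrix with linearly dependent rows has det = 0 and is not invertible.
Equivalent failed conditions:
- rank(A) < 2.
- Ax = 0 has non-trivial solutions.
- 0 is an eigenvalue.
- The columns are linearly dependent.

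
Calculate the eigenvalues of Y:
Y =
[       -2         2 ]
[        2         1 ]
λ = -3, 2

Solve det(Y - λI) = 0. For a 2×2 matrix the characteristic equation is λ² - (trace)λ + det = 0.
trace(Y) = a + d = -2 + 1 = -1.
det(Y) = a*d - b*c = (-2)*(1) - (2)*(2) = -2 - 4 = -6.
Characteristic equation: λ² - (-1)λ + (-6) = 0.
Discriminant = (-1)² - 4*(-6) = 1 + 24 = 25.
λ = (-1 ± √25) / 2 = (-1 ± 5) / 2 = -3, 2.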